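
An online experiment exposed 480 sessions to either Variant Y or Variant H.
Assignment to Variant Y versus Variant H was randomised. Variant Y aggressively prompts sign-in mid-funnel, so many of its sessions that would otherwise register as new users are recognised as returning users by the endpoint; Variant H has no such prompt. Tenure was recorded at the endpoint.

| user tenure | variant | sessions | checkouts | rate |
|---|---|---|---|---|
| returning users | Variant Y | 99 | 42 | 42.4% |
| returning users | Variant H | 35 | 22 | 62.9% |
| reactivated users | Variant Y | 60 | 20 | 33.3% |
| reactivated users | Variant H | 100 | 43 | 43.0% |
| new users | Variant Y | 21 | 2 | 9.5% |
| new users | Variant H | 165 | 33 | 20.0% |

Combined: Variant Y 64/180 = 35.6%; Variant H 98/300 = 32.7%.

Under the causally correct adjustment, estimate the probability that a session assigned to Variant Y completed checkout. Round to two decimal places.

0.36

Because the variant influences user tenure, user tenure is a post-treatment mediator, not a confounder. Stratifying on it would bias the estimate; the causal effect is the crude pooled difference.
So P(outcome | do(Variant Y)) is just the pooled rate for Variant Y: 64/180 = 0.356.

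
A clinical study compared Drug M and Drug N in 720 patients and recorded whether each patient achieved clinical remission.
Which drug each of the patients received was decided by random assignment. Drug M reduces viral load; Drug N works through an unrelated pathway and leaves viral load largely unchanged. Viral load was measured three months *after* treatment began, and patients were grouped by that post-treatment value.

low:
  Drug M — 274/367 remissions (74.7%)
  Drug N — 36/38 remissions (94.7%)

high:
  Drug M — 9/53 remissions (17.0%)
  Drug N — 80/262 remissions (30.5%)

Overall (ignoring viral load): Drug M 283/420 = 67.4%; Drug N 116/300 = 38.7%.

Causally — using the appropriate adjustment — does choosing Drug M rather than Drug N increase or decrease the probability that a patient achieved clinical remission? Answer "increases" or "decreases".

increases

Viral load lies on the pathway drug → viral load → outcome, so adjusting for it blocks the indirect effect. For the total causal effect of drug, use the unadjusted pooled rates.
Pooled: Drug M 67.4% vs Drug N 38.7%; Drug M is higher overall.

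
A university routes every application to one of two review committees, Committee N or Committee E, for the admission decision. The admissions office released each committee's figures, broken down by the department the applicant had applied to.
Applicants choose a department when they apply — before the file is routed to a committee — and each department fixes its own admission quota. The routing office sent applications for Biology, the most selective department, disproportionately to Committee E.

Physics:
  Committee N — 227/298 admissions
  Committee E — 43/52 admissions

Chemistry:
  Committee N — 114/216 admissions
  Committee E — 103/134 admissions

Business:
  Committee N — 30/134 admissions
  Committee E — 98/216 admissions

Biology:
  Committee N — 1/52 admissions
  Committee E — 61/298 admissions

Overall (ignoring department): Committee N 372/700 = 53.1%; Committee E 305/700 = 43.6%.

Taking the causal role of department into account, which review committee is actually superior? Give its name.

The imbalance in department arose from how applicants were allocated, not from anything the review committee did; and department independently affects the outcome. The pooled gap is confounded — condition on department.
Within each level — Physics: 76.2% vs 82.7%; Chemistry: 52.8% vs 76.9%; Business: 22.4% vs 45.4%; Biology: 1.9% vs 20.5% — Committee E is higher every time.

Committee E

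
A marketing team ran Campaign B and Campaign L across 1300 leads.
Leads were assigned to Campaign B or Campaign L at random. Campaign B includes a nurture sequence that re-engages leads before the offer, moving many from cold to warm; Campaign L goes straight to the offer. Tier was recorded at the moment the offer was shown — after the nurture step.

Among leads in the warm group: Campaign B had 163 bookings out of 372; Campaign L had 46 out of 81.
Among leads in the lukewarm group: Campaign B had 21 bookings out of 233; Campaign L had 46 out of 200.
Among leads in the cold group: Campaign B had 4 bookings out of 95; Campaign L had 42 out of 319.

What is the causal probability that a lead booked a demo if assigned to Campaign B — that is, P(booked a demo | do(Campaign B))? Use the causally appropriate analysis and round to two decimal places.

The engagement tier-specific comparison favours Campaign L throughout, but the pooled figures favour Campaign B. The question is whether to condition on engagement tier.
Engagement tier is downstream of the campaign. One should not condition on a consequence of treatment, so the overall rates are the right comparison.
So P(outcome | do(Campaign B)) is just the pooled rate for Campaign B: 188/700 = 0.269.

0.27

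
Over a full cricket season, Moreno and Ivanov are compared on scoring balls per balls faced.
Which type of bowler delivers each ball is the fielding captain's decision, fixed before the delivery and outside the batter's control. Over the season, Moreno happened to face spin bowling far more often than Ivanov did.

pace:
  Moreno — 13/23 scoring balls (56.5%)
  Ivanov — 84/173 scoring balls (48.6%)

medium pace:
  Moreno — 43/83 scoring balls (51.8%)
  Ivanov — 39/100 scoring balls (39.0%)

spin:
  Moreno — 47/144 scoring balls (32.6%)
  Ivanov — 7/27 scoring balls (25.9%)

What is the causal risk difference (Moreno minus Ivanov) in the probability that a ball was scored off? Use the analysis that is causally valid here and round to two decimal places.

+0.09

Bowling type satisfies the back-door criterion: it is not a descendant of the player, and it blocks the spurious path from player to outcome. Adjusting for it (i.e., using the within-bowling type rates) gives the causal effect.
Adjusting over the population distribution of bowling type: 0.356·(0.565−0.486) + 0.333·(0.518−0.390) + 0.311·(0.326−0.259) = +0.092.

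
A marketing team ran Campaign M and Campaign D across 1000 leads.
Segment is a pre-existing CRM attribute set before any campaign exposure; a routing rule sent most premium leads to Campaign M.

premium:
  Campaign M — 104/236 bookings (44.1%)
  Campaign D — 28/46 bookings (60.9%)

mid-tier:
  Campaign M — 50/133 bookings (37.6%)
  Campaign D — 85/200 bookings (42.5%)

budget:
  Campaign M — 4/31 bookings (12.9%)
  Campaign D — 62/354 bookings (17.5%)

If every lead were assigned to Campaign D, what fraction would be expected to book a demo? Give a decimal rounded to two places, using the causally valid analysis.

The imbalance in customer segment arose from how leads were allocated, not from anything the campaign did; and customer segment independently affects the outcome. The pooled gap is confounded — condition on customer segment.
Standardising Campaign D to the population customer segment mix: 0.282·28/46 + 0.333·85/200 + 0.385·62/354 = 0.381.

0.38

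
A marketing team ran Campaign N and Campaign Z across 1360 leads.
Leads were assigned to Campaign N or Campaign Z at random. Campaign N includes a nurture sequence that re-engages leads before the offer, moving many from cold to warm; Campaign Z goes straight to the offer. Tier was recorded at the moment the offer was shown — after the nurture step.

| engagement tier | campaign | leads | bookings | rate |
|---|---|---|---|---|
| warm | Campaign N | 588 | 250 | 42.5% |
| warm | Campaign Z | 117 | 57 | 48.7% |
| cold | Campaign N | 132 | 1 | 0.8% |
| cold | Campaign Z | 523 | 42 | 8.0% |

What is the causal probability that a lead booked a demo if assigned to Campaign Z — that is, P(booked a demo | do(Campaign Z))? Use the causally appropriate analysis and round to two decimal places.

0.15

Within every engagement tier level Campaign Z has the higher rate, yet pooled Campaign N does — Simpson's reversal.
Engagement tier here is a post-treatment variable shaped by the campaign; conditioning on it would introduce bias rather than remove it. The overall comparison is the causal one.
So P(outcome | do(Campaign Z)) is just the pooled rate for Campaign Z: 99/640 = 0.155.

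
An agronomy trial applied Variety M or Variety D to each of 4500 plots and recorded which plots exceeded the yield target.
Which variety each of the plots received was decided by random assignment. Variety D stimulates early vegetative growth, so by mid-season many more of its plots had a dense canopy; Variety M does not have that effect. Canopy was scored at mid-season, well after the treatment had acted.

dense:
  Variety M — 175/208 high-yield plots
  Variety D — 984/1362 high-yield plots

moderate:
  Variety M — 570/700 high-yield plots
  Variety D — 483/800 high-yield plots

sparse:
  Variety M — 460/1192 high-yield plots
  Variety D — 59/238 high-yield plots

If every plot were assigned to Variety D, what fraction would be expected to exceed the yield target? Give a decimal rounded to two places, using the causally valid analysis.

0.64

Stratifying would compare varietys among plots the varietys themselves sorted into mid-season canopy groups — a form of selection on an intermediate. The unconditioned pooled rates give the total causal effect.
So P(outcome | do(Variety D)) is just the pooled rate for Variety D: 1526/2400 = 0.636.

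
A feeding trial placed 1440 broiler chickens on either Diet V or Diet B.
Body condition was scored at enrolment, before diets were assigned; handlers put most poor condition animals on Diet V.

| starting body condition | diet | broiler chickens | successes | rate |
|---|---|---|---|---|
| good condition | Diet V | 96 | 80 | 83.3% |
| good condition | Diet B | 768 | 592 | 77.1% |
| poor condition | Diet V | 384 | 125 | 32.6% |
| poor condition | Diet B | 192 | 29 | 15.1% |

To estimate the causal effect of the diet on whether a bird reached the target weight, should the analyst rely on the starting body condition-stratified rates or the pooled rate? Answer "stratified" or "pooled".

Diet V is higher inside every starting body condition stratum but Diet B is higher in aggregate. Whether to stratify depends on how starting body condition relates to the diet.
Starting body condition satisfies the back-door criterion: it is not a descendant of the diet, and it blocks the spurious path from diet to outcome. Adjusting for it (i.e., using the within-starting body condition rates) gives the causal effect.
Within each level — good condition: 83.3% vs 77.1%; poor condition: 32.6% vs 15.1% — Diet V is higher every time.

stratified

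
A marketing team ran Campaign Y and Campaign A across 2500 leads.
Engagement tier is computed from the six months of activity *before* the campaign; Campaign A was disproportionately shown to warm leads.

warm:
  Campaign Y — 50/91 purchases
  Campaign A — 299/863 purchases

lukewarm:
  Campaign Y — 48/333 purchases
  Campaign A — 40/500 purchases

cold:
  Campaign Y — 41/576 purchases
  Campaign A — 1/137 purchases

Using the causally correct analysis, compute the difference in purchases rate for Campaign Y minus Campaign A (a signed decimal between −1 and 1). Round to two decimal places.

+0.12

Nothing the campaign does changes engagement tier; the imbalance is an allocation artefact. With engagement tier also predicting the outcome, the pooled figure is confounded, and the within-stratum comparison is the causal one.
Adjusting over the population distribution of engagement tier: 0.382·(0.549−0.346) + 0.333·(0.144−0.080) + 0.285·(0.071−0.007) = +0.117.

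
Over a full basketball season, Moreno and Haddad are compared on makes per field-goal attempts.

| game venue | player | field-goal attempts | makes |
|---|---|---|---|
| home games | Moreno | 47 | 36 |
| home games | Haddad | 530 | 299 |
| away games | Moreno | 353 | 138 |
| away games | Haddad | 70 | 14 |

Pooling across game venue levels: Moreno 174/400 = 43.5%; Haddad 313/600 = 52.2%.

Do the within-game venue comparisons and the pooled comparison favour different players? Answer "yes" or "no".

yes

Within each game venue level (home games 76.6% vs 56.4%; away games 39.1% vs 20.0%), Moreno has the higher rate every time. Pooled: 43.5% vs 52.2% — Haddad has the higher rate overall. The two comparisons disagree.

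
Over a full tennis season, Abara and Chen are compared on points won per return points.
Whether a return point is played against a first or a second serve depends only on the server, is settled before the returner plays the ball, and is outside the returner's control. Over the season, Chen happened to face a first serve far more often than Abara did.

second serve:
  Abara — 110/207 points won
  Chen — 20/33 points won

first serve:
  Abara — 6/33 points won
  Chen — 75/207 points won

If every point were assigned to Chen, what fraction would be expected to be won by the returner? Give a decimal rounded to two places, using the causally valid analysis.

0.48

Chen is higher inside every serve type stratum but Abara is higher in aggregate. Whether to stratify depends on how serve type relates to the player.
Nothing the player does changes serve type; the imbalance is an allocation artefact. With serve type also predicting the outcome, the pooled figure is confounded, and the within-stratum comparison is the causal one.
Standardising Chen to the population serve type mix: 0.500·20/33 + 0.500·75/207 = 0.484.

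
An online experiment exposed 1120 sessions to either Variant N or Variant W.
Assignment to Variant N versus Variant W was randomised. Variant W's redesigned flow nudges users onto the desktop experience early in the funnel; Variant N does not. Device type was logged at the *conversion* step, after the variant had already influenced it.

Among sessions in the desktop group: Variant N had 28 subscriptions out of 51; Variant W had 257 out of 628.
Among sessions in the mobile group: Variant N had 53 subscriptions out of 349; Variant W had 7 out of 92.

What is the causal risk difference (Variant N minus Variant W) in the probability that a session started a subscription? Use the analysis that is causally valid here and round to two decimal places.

Within every device type level Variant N has the higher rate, yet pooled Variant W does — Simpson's reversal.
Device type here is a post-treatment variable shaped by the variant; conditioning on it would introduce bias rather than remove it. The overall comparison is the causal one.
The causal difference is the pooled difference: 0.203 − 0.367 = -0.164.

-0.16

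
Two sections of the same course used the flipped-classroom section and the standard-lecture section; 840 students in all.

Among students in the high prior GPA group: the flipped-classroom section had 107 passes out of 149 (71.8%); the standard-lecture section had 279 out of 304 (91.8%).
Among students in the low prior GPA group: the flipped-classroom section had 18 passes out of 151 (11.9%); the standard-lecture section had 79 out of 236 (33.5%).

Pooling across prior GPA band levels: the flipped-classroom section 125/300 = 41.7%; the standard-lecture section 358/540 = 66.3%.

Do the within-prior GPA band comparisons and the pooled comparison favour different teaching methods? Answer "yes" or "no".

no

Within each prior GPA band level (high prior GPA 71.8% vs 91.8%; low prior GPA 11.9% vs 33.5%), the standard-lecture section has the higher rate every time. Pooled: 41.7% vs 66.3% — the standard-lecture section has the higher rate overall. They agree.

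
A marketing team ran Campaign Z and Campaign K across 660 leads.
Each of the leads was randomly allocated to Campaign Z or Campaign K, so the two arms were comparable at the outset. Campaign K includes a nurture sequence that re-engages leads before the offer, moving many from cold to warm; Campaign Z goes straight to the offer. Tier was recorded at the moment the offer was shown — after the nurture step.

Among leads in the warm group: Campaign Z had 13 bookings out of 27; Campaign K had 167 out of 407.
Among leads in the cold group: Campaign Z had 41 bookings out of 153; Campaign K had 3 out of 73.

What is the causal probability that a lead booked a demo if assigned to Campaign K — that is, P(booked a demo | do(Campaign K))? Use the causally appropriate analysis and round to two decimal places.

0.35

Engagement tier is recorded after the campaign and is itself shifted by it — it sits on the causal path from campaign to outcome. Conditioning on a mediator would strip out part of the effect we want; the pooled comparison gives the total causal effect.
So P(outcome | do(Campaign K)) is just the pooled rate for Campaign K: 170/480 = 0.354.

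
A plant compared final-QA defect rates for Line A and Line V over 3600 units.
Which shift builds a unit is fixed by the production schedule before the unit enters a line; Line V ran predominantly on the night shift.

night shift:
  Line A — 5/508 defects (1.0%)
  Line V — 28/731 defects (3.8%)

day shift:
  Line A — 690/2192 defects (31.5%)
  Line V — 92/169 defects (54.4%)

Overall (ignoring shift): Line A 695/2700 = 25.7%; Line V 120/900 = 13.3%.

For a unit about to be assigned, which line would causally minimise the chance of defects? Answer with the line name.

The imbalance in shift arose from how units were allocated, not from anything the line did; and shift independently affects the outcome. The pooled gap is confounded — condition on shift.
Within each level — night shift: 1.0% vs 3.8%; day shift: 31.5% vs 54.4% — Line A is lower every time.

Line A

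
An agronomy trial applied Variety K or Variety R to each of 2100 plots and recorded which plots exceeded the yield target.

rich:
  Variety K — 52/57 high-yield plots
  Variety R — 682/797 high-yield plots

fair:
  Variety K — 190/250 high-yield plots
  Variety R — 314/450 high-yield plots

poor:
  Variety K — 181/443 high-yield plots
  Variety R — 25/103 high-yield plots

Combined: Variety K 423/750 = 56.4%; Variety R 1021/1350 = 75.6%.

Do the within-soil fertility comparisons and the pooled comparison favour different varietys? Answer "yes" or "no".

yes

Within each soil fertility level (rich 91.2% vs 85.6%; fair 76.0% vs 69.8%; poor 40.9% vs 24.3%), Variety K has the higher rate every time. Pooled: 56.4% vs 75.6% — Variety R has the higher rate overall. The two comparisons disagree.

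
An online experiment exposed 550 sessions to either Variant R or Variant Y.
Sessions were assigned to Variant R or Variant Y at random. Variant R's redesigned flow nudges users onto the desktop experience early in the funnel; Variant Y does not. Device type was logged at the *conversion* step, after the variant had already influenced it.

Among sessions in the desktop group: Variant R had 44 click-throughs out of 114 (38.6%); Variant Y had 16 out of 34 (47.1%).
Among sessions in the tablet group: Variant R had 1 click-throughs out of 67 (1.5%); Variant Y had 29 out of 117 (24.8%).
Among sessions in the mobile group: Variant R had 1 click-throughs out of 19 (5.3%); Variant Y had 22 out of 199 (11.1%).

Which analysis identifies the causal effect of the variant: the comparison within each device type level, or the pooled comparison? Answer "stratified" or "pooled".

The stratified and pooled comparisons disagree (Variant Y wins within each device type; Variant R wins overall), so the answer turns on the causal role of device type.
Device type here is a post-treatment variable shaped by the variant; conditioning on it would introduce bias rather than remove it. The overall comparison is the causal one.
Pooled: Variant R 23.0% vs Variant Y 19.1%; Variant R is higher overall.

pooled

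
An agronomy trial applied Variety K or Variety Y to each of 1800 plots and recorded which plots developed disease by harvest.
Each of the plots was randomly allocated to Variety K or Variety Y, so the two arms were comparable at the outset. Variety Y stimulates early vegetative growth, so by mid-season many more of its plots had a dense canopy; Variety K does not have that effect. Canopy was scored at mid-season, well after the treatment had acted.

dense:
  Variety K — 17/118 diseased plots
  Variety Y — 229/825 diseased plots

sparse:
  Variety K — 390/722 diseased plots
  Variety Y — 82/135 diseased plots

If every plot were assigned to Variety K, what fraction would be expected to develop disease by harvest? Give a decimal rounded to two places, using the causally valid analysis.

0.48

Within every mid-season canopy level Variety K has the lower rate, yet pooled Variety Y does — Simpson's reversal.
Mid-season canopy is downstream of the variety. One should not condition on a consequence of treatment, so the overall rates are the right comparison.
So P(outcome | do(Variety K)) is just the pooled rate for Variety K: 407/840 = 0.485.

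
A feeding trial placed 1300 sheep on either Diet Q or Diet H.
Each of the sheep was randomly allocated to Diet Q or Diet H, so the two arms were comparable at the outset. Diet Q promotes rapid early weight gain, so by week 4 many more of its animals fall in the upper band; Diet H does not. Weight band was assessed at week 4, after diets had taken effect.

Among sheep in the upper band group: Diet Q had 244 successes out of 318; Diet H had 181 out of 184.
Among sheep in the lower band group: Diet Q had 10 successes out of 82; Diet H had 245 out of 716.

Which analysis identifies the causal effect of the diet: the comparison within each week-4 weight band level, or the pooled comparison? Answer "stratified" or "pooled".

Within every week-4 weight band level Diet H has the higher rate, yet pooled Diet Q does — Simpson's reversal.
Because the diet influences week-4 weight band, week-4 weight band is a post-treatment mediator, not a confounder. Stratifying on it would bias the estimate; the causal effect is the crude pooled difference.
Pooled: Diet Q 63.5% vs Diet H 47.3%; Diet Q is higher overall.

pooled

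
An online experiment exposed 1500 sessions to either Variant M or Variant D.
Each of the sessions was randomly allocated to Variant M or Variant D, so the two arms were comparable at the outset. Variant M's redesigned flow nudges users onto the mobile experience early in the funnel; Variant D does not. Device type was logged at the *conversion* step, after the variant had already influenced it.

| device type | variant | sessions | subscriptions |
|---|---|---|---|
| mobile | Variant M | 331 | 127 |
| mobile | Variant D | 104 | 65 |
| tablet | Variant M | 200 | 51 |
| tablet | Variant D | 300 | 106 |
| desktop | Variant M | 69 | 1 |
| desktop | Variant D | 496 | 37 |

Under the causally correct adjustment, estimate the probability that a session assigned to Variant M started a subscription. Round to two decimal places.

0.30

The device type-specific comparison favours Variant D throughout, but the pooled figures favour Variant M. The question is whether to condition on device type.
Device type lies on the pathway variant → device type → outcome, so adjusting for it blocks the indirect effect. For the total causal effect of variant, use the unadjusted pooled rates.
So P(outcome | do(Variant M)) is just the pooled rate for Variant M: 179/600 = 0.298.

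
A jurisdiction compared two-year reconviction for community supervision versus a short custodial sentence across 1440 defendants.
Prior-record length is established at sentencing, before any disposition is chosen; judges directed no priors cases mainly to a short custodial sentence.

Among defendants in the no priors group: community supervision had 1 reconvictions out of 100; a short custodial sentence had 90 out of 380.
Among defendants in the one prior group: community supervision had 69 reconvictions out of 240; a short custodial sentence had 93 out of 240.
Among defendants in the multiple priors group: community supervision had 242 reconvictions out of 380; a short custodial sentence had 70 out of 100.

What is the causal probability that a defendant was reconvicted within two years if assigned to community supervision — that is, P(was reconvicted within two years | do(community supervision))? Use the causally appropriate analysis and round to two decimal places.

0.31

The prior-record length-specific comparison favours community supervision throughout, but the pooled figures favour a short custodial sentence. The question is whether to condition on prior-record length.
Prior-record length differs across dispositions for reasons unrelated to any effect of the disposition itself, and it separately predicts the outcome — a classic confounder. We must compare within prior-record length levels.
Standardising community supervision to the population prior-record length mix: 0.333·1/100 + 0.333·69/240 + 0.333·242/380 = 0.311.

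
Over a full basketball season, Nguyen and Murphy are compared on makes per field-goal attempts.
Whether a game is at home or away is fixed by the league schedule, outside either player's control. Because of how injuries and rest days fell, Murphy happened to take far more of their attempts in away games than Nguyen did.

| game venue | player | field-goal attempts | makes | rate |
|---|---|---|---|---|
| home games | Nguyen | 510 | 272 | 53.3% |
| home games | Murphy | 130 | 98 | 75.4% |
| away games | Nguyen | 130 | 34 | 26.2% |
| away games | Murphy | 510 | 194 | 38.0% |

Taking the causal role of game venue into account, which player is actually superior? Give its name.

The imbalance in game venue arose from how field-goal attempts were allocated, not from anything the player did; and game venue independently affects the outcome. The pooled gap is confounded — condition on game venue.
Within each level — home games: 53.3% vs 75.4%; away games: 26.2% vs 38.0% — Murphy is higher every time.

Murphy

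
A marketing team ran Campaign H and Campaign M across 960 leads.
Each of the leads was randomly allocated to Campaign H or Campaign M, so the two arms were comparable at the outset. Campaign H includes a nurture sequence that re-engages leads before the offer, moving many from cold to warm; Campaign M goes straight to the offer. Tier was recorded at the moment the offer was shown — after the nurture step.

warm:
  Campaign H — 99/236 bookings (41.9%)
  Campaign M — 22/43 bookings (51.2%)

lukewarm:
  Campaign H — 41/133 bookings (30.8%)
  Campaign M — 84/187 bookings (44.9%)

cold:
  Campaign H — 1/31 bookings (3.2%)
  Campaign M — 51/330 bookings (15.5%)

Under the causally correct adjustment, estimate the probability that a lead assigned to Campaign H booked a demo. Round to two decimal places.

0.35

Engagement tier is downstream of the campaign. One should not condition on a consequence of treatment, so the overall rates are the right comparison.
So P(outcome | do(Campaign H)) is just the pooled rate for Campaign H: 141/400 = 0.352.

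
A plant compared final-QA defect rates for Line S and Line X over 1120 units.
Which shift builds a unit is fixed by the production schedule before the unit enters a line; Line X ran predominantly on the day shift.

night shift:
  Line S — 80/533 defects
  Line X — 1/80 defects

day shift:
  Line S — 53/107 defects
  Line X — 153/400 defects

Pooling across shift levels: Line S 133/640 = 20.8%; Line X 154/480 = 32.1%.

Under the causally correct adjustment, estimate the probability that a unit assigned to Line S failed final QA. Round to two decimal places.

0.31

Within every shift level Line X has the lower rate, yet pooled Line S does — Simpson's reversal.
Since shift is a pre-existing factor (not a product of the line) and it affects the outcome on its own, it is a confounder. The stratified rates, not the pooled rate, identify the causal effect.
Standardising Line S to the population shift mix: 0.547·80/533 + 0.453·53/107 = 0.306.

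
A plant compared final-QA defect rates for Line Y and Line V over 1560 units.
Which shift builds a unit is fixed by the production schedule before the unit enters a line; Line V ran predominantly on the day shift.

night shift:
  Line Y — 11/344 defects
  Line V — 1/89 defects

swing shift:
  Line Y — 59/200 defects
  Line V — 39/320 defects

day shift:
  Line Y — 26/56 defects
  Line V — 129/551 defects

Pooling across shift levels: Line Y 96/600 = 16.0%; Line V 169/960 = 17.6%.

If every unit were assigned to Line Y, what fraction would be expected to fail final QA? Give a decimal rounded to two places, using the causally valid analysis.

0.29

The stratified and pooled comparisons disagree (Line V wins within each shift; Line Y wins overall), so the answer turns on the causal role of shift.
Shift is set before the line has any effect — it is not caused by the line — and it independently drives the outcome. That makes it a confounder, so the causal comparison is within shift levels.
Standardising Line Y to the population shift mix: 0.278·11/344 + 0.333·59/200 + 0.389·26/56 = 0.288.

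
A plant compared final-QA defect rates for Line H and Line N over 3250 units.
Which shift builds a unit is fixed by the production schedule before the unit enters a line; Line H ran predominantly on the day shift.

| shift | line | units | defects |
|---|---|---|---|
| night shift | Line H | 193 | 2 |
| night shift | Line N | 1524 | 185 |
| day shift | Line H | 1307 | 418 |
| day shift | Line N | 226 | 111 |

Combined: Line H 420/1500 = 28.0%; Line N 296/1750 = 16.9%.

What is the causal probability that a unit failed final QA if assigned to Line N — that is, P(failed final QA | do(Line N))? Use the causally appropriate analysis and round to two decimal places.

0.30

Shift differs across lines for reasons unrelated to any effect of the line itself, and it separately predicts the outcome — a classic confounder. We must compare within shift levels.
Standardising Line N to the population shift mix: 0.528·185/1524 + 0.472·111/226 = 0.296.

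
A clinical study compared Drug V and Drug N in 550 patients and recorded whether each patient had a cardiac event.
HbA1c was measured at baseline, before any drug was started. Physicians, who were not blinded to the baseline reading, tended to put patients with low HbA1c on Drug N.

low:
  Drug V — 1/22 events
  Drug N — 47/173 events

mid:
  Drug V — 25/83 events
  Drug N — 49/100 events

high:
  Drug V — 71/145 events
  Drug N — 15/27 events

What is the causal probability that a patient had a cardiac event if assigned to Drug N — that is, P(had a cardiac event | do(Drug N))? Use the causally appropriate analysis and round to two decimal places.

HbA1c is set before the drug has any effect — it is not caused by the drug — and it independently drives the outcome. That makes it a confounder, so the causal comparison is within HbA1c levels.
Standardising Drug N to the population HbA1c mix: 0.355·47/173 + 0.333·49/100 + 0.313·15/27 = 0.433.

0.43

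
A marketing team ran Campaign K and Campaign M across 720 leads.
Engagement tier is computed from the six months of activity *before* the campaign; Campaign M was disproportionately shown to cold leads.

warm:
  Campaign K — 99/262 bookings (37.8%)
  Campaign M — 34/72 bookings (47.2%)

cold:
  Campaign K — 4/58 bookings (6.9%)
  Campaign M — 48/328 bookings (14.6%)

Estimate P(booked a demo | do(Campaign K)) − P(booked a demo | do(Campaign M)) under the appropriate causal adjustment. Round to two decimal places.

-0.09

Since engagement tier is a pre-existing factor (not a product of the campaign) and it affects the outcome on its own, it is a confounder. The stratified rates, not the pooled rate, identify the causal effect.
Adjusting over the population distribution of engagement tier: 0.464·(0.378−0.472) + 0.536·(0.069−0.146) = -0.085.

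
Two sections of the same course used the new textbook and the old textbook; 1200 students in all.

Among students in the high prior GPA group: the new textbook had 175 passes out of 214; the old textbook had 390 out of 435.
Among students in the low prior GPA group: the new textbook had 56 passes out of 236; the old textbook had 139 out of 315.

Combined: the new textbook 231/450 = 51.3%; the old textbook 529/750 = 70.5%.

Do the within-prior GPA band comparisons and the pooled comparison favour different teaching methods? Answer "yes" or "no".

no

Within each prior GPA band level (high prior GPA 81.8% vs 89.7%; low prior GPA 23.7% vs 44.1%), the old textbook has the higher rate every time. Pooled: 51.3% vs 70.5% — the old textbook has the higher rate overall. They agree.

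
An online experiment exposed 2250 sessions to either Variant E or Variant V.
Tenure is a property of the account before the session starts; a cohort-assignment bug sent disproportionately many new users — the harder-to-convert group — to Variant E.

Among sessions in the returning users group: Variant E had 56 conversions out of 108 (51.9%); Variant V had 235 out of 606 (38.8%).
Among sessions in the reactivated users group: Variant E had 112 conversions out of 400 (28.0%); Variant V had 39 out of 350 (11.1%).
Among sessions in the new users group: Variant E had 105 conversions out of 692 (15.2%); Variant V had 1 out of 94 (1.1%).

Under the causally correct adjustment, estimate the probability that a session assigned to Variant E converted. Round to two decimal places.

Since user tenure is a pre-existing factor (not a product of the variant) and it affects the outcome on its own, it is a confounder. The stratified rates, not the pooled rate, identify the causal effect.
Standardising Variant E to the population user tenure mix: 0.317·56/108 + 0.333·112/400 + 0.349·105/692 = 0.311.

0.31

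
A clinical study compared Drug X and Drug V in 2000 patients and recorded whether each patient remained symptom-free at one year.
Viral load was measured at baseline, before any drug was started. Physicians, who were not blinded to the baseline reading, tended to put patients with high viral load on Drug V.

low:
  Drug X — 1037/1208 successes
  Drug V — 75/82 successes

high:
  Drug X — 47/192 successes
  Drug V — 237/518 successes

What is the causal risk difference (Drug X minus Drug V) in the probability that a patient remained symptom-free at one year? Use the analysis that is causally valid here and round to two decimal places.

-0.11

Here viral load is a common cause — it drives both which drug a case falls under and the outcome. The crude comparison mixes populations; the stratum-specific rates are the causally relevant ones.
Adjusting over the population distribution of viral load: 0.645·(0.858−0.915) + 0.355·(0.245−0.458) = -0.112.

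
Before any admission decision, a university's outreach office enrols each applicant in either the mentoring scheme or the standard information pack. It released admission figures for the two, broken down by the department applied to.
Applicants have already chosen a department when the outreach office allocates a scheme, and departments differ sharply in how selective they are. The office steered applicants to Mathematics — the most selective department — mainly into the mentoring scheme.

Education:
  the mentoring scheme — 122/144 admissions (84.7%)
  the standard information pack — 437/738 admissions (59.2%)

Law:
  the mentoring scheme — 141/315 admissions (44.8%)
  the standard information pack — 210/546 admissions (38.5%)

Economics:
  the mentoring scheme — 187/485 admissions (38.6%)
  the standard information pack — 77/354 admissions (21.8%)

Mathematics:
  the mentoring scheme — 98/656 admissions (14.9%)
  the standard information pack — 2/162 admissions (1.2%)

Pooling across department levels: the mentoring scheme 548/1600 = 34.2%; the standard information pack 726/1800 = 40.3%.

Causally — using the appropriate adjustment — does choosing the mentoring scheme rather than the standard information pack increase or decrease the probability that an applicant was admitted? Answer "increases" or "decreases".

Here department is a common cause — it drives both which outreach scheme a case falls under and the outcome. The crude comparison mixes populations; the stratum-specific rates are the causally relevant ones.
Within each level — Education: 84.7% vs 59.2%; Law: 44.8% vs 38.5%; Economics: 38.6% vs 21.8%; Mathematics: 14.9% vs 1.2% — the mentoring scheme is higher every time.

increases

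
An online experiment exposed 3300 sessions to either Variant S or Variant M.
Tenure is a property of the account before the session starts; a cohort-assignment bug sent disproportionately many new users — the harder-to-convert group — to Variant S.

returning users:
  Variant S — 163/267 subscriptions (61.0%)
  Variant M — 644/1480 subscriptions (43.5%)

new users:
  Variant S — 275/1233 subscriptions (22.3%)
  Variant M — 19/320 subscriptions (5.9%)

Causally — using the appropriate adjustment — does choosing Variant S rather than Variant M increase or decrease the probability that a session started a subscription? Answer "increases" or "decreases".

increases

The user tenure-specific comparison favours Variant S throughout, but the pooled figures favour Variant M. The question is whether to condition on user tenure.
Here user tenure is a common cause — it drives both which variant a case falls under and the outcome. The crude comparison mixes populations; the stratum-specific rates are the causally relevant ones.
Within each level — returning users: 61.0% vs 43.5%; new users: 22.3% vs 5.9% — Variant S is higher every time.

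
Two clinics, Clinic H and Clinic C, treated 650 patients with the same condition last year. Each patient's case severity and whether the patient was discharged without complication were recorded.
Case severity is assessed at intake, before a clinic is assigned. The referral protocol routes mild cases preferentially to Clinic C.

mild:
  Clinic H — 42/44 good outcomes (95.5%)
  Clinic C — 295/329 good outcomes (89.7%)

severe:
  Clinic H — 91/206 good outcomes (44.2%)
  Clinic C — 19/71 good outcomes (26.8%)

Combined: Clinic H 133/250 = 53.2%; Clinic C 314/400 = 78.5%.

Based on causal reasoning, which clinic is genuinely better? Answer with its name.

Clinic H

Here case severity is a common cause — it drives both which clinic a case falls under and the outcome. The crude comparison mixes populations; the stratum-specific rates are the causally relevant ones.
Within each level — mild: 95.5% vs 89.7%; severe: 44.2% vs 26.8% — Clinic H is higher every time.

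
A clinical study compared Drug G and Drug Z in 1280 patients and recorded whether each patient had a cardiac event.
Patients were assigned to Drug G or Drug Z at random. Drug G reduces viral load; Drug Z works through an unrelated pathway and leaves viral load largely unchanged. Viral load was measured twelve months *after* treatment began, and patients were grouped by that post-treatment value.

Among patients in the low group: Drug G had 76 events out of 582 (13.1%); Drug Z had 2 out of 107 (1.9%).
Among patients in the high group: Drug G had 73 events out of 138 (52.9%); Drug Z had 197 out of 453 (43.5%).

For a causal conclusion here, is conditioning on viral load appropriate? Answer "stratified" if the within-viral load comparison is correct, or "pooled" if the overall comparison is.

pooled

Drug Z is lower inside every viral load stratum but Drug G is lower in aggregate. Whether to stratify depends on how viral load relates to the drug.
Because the drug influences viral load, viral load is a post-treatment mediator, not a confounder. Stratifying on it would bias the estimate; the causal effect is the crude pooled difference.
Pooled: Drug G 20.7% vs Drug Z 35.5%; Drug G is lower overall.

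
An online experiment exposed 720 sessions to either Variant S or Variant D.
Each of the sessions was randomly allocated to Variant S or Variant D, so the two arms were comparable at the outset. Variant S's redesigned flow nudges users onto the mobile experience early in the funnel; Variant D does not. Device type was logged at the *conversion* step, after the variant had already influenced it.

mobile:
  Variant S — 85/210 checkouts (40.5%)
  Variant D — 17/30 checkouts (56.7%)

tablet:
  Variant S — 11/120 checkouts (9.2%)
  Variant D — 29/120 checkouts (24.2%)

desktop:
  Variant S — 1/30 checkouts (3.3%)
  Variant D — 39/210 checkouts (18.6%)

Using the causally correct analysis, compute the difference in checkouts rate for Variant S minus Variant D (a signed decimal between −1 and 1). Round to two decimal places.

+0.03

Device type here is a post-treatment variable shaped by the variant; conditioning on it would introduce bias rather than remove it. The overall comparison is the causal one.
The causal difference is the pooled difference: 0.269 − 0.236 = +0.033.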